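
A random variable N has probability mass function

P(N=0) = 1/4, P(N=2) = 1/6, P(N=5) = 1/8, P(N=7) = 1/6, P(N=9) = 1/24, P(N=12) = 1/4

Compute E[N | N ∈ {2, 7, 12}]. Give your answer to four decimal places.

7.7143

P(N ∈ {2, 7, 12}) = 1/6 + 1/6 + 1/4 = 7/12.
E[N | N ∈ {2, 7, 12}] = [2·1/6 + 7·1/6 + 12·1/4] / (7/12)
 = 9/2 / (7/12)
 = 54/7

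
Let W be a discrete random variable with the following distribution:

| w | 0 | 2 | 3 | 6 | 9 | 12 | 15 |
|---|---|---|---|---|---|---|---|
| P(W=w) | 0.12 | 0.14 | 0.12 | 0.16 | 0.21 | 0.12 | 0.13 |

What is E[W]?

6.88

E[W] = Σ w·P(W=w)
 = 0·0.12 + 2·0.14 + 3·0.12 + 6·0.16 + 9·0.21 + 12·0.12 + 15·0.13
 = 0 + 0.28 + 0.36 + 0.96 + 1.89 + 1.44 + 1.95
 = 6.88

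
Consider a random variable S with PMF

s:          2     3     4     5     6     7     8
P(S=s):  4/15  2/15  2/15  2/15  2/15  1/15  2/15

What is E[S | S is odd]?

4.6

P(S is odd) = 2/15 + 2/15 + 1/15 = 1/3.
E[S | S is odd] = [3·2/15 + 5·2/15 + 7·1/15] / (1/3)
 = 23/15 / (1/3)
 = 23/5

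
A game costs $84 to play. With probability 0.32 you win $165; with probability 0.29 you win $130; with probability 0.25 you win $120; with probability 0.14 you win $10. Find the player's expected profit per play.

37.9

E[payout] = 165·0.32 + 130·0.29 + 120·0.25 + 10·0.14
 = 52.8 + 37.7 + 30 + 1.4
 = 121.9
Net = 121.9 - 84 = 37.9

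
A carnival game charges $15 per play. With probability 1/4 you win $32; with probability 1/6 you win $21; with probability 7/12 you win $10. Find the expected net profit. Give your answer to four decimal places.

E[payout] = 32·1/4 + 21·1/6 + 10·7/12
 = 8 + 7/2 + 35/6
 = 52/3
Net = 52/3 - 15 = 7/3

2.3333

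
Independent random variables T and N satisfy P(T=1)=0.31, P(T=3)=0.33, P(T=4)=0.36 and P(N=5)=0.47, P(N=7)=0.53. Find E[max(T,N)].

E[max(T,N)] = Σ_t Σ_n max(t,n) · P(T=t)P(N=n)
 = 5·0.1457 + 7·0.1643 + 5·0.1551 + 7·0.1749 + 5·0.1692 + 7·0.1908
 = 0.7285 + 1.1501 + 0.7755 + 1.2243 + 0.846 + 1.3356
 = 6.06

6.06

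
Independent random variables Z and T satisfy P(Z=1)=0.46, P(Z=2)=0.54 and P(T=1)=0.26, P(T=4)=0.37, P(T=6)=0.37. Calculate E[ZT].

6.0984

E[ZT] = Σ_z Σ_t zt · P(Z=z)P(T=t)
 = 1·0.1196 + 4·0.1702 + 6·0.1702 + 2·0.1404 + 8·0.1998 + 12·0.1998
 = 0.1196 + 0.6808 + 1.0212 + 0.2808 + 1.5984 + 2.3976
 = 6.0984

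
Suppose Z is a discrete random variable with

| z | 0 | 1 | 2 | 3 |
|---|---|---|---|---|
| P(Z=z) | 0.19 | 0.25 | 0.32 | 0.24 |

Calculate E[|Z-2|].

E[|Z-2|] = Σ |z-2|·P(Z=z)
 = 2·0.19 + 1·0.25 + 0·0.32 + 1·0.24
 = 0.38 + 0.25 + 0 + 0.24
 = 0.87

0.87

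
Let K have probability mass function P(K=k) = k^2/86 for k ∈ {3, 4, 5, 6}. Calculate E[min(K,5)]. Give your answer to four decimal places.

E[min(K,5)] = Σ min(k,5)·P(K=k)
 = 3·9/86 + 4·8/43 + 5·25/86 + 5·18/43
 = 27/86 + 32/43 + 125/86 + 90/43
 = 198/43

4.6047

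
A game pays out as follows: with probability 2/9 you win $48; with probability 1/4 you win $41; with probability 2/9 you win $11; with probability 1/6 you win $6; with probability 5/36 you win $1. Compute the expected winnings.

E[payout] = 48·2/9 + 41·1/4 + 11·2/9 + 6·1/6 + 1·5/36
 = 32/3 + 41/4 + 22/9 + 1 + 5/36
 = 49/2

24.5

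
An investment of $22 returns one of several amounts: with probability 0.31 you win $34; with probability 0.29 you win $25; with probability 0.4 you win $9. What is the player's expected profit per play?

E[payout] = 34·0.31 + 25·0.29 + 9·0.4
 = 10.54 + 7.25 + 3.6
 = 21.39
Net = 21.39 - 22 = -0.61

-0.61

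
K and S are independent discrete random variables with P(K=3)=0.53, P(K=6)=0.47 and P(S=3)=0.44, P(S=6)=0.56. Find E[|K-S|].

E[|K-S|] = Σ_k Σ_s |k-s| · P(K=k)P(S=s)
 = 0·0.2332 + 3·0.2968 + 3·0.2068 + 0·0.2632
 = 0 + 0.8904 + 0.6204 + 0
 = 1.5108

1.5108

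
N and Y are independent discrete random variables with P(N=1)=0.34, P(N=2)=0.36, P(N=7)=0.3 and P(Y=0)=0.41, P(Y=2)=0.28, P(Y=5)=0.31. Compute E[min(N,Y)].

E[min(N,Y)] = Σ_n Σ_y min(n,y) · P(N=n)P(Y=y)
 = 0·0.1394 + 1·0.0952 + 1·0.1054 + 0·0.1476 + 2·0.1008 + 2·0.1116 + 0·0.123 + 2·0.084 + 5·0.093
 = 0 + 0.0952 + 0.1054 + 0 + 0.2016 + 0.2232 + 0 + 0.168 + 0.465
 = 1.2584

1.2584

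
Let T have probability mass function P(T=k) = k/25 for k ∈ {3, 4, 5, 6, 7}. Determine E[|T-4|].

1.64

E[|T-4|] = Σ |t-4|·P(T=t)
 = 1·3/25 + 0·4/25 + 1·1/5 + 2·6/25 + 3·7/25
 = 3/25 + 0 + 1/5 + 12/25 + 21/25
 = 41/25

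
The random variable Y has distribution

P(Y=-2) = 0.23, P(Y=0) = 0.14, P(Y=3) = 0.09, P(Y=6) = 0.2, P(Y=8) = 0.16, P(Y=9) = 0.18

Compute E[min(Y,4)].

E[min(Y,4)] = Σ min(y,4)·P(Y=y)
 = (-2)·0.23 + 0·0.14 + 3·0.09 + 4·0.2 + 4·0.16 + 4·0.18
 = (-0.46) + 0 + 0.27 + 0.8 + 0.64 + 0.72
 = 1.97

1.97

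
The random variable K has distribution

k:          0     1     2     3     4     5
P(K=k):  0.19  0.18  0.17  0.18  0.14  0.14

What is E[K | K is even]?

P(K is even) = 0.19 + 0.17 + 0.14 = 0.5.
E[K | K is even] = [0·0.19 + 2·0.17 + 4·0.14] / 0.5
 = 0.9 / 0.5
 = 9/5

1.8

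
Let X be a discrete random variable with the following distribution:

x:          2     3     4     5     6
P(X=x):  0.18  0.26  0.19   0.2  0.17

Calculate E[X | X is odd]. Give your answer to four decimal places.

3.8696

P(X is odd) = 0.26 + 0.2 = 0.46.
E[X | X is odd] = [3·0.26 + 5·0.2] / 0.46
 = 1.78 / 0.46
 = 89/23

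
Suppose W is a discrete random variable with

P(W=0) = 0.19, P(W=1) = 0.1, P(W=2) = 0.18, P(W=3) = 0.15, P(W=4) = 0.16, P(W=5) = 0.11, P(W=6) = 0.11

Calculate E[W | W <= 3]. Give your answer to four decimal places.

P(W <= 3) = 0.19 + 0.1 + 0.18 + 0.15 = 0.62.
E[W | W <= 3] = [0·0.19 + 1·0.1 + 2·0.18 + 3·0.15] / 0.62
 = 0.91 / 0.62
 = 91/62

1.4677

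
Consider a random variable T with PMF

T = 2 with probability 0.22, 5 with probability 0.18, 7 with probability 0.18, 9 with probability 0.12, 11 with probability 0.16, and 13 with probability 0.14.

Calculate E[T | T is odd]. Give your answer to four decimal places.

P(T is odd) = 0.18 + 0.18 + 0.12 + 0.16 + 0.14 = 0.78.
E[T | T is odd] = [5·0.18 + 7·0.18 + 9·0.12 + 11·0.16 + 13·0.14] / 0.78
 = 6.82 / 0.78
 = 341/39

8.7436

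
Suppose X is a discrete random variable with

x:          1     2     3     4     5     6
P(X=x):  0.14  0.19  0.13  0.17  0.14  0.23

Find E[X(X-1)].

12.9

E[X(X-1)] = Σ x(x-1)·P(X=x)
 = 0·0.14 + 2·0.19 + 6·0.13 + 12·0.17 + 20·0.14 + 30·0.23
 = 0 + 0.38 + 0.78 + 2.04 + 2.8 + 6.9
 = 12.9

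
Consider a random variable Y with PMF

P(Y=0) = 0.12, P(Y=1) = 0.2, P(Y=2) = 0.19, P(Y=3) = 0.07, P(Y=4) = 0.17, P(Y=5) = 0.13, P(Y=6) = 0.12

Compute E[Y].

E[Y] = Σ y·P(Y=y)
 = 0·0.12 + 1·0.2 + 2·0.19 + 3·0.07 + 4·0.17 + 5·0.13 + 6·0.12
 = 0 + 0.2 + 0.38 + 0.21 + 0.68 + 0.65 + 0.72
 = 2.84

2.84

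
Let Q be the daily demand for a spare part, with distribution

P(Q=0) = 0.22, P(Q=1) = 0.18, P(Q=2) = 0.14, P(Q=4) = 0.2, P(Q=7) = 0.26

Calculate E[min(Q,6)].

2.82

E[min(Q,6)] = Σ min(q,6)·P(Q=q)
 = 0·0.22 + 1·0.18 + 2·0.14 + 4·0.2 + 6·0.26
 = 0 + 0.18 + 0.28 + 0.8 + 1.56
 = 2.82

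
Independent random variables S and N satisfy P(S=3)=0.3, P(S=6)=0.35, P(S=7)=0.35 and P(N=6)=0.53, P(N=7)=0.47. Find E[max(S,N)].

E[max(S,N)] = Σ_s Σ_n max(s,n) · P(S=s)P(N=n)
 = 6·0.159 + 7·0.141 + 6·0.1855 + 7·0.1645 + 7·0.1855 + 7·0.1645
 = 0.954 + 0.987 + 1.113 + 1.1515 + 1.2985 + 1.1515
 = 6.6555

6.6555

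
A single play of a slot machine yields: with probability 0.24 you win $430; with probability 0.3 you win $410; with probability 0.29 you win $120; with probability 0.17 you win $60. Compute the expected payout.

271.2

E[payout] = 430·0.24 + 410·0.3 + 120·0.29 + 60·0.17
 = 103.2 + 123 + 34.8 + 10.2
 = 271.2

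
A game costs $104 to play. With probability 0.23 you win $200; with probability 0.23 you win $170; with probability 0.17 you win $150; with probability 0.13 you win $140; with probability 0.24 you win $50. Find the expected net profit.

36.8

E[payout] = 200·0.23 + 170·0.23 + 150·0.17 + 140·0.13 + 50·0.24
 = 46 + 39.1 + 25.5 + 18.2 + 12
 = 140.8
Net = 140.8 - 104 = 36.8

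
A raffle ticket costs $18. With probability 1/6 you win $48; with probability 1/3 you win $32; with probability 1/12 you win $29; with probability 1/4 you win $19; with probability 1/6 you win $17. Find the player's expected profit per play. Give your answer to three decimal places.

10.667

E[payout] = 48·1/6 + 32·1/3 + 29·1/12 + 19·1/4 + 17·1/6
 = 8 + 32/3 + 29/12 + 19/4 + 17/6
 = 86/3
Net = 86/3 - 18 = 32/3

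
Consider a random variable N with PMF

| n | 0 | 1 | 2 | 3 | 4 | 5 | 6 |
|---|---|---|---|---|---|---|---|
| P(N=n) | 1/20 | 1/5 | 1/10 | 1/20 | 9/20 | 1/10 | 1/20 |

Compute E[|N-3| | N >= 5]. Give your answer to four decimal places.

2.3333

P(N >= 5) = 1/10 + 1/20 = 3/20.
E[|N-3| | N >= 5] = [2·1/10 + 3·1/20] / (3/20)
 = 7/20 / (3/20)
 = 7/3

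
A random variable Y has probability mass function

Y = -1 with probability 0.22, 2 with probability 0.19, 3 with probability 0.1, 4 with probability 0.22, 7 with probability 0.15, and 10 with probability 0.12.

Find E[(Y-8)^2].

E[(Y-8)^2] = Σ (y-8)^2·P(Y=y)
 = 81·0.22 + 36·0.19 + 25·0.1 + 16·0.22 + 1·0.15 + 4·0.12
 = 17.82 + 6.84 + 2.5 + 3.52 + 0.15 + 0.48
 = 31.31

31.31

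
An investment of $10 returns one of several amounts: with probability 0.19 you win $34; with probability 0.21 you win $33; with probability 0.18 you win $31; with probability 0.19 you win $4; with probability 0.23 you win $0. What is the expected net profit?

E[payout] = 34·0.19 + 33·0.21 + 31·0.18 + 4·0.19 + 0·0.23
 = 6.46 + 6.93 + 5.58 + 0.76 + 0
 = 19.73
Net = 19.73 - 10 = 9.73

9.73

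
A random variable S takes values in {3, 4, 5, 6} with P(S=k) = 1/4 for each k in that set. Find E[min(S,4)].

E[min(S,4)] = Σ min(s,4)·P(S=s)
 = 3·1/4 + 4·1/4 + 4·1/4 + 4·1/4
 = 3/4 + 1 + 1 + 1
 = 15/4

3.75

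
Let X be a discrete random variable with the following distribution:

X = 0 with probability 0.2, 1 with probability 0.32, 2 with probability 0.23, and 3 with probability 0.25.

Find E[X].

1.53

E[X] = Σ x·P(X=x)
 = 0·0.2 + 1·0.32 + 2·0.23 + 3·0.25
 = 0 + 0.32 + 0.46 + 0.75
 = 1.53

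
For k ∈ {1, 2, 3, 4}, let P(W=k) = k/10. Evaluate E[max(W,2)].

E[max(W,2)] = Σ max(w,2)·P(W=w)
 = 2·1/10 + 2·1/5 + 3·3/10 + 4·2/5
 = 1/5 + 2/5 + 9/10 + 8/5
 = 31/10

3.1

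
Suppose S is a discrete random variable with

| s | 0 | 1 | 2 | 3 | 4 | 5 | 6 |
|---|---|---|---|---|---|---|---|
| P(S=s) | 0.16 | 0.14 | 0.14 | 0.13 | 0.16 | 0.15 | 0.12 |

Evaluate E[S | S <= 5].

P(S <= 5) = 0.16 + 0.14 + 0.14 + 0.13 + 0.16 + 0.15 = 0.88.
E[S | S <= 5] = [0·0.16 + 1·0.14 + 2·0.14 + 3·0.13 + 4·0.16 + 5·0.15] / 0.88
 = 2.2 / 0.88
 = 5/2

2.5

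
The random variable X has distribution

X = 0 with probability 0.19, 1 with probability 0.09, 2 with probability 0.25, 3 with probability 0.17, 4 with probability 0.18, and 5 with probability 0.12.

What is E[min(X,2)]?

E[min(X,2)] = Σ min(x,2)·P(X=x)
 = 0·0.19 + 1·0.09 + 2·0.25 + 2·0.17 + 2·0.18 + 2·0.12
 = 0 + 0.09 + 0.5 + 0.34 + 0.36 + 0.24
 = 1.53

1.53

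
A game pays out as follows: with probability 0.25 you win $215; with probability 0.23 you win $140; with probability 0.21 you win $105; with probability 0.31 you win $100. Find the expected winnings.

E[payout] = 215·0.25 + 140·0.23 + 105·0.21 + 100·0.31
 = 53.75 + 32.2 + 22.05 + 31
 = 139

139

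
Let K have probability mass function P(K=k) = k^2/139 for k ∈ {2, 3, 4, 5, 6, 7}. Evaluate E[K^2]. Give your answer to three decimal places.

33.633

E[K^2] = Σ k^2·P(K=k)
 = 4·4/139 + 9·9/139 + 16·16/139 + 25·25/139 + 36·36/139 + 49·49/139
 = 16/139 + 81/139 + 256/139 + 625/139 + 1296/139 + 2401/139
 = 4675/139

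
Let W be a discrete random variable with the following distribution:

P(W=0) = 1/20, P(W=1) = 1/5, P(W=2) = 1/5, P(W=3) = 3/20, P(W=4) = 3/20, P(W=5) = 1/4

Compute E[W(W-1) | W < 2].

P(W < 2) = 1/20 + 1/5 = 1/4.
E[W(W-1) | W < 2] = [0·1/20 + 0·1/5] / (1/4)
 = 0 / (1/4)
 = 0

0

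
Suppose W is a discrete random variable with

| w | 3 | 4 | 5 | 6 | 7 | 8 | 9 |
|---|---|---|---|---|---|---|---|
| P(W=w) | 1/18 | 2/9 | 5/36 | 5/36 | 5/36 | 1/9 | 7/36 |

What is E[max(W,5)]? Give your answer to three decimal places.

E[max(W,5)] = Σ max(w,5)·P(W=w)
 = 5·1/18 + 5·2/9 + 5·5/36 + 6·5/36 + 7·5/36 + 8·1/9 + 9·7/36
 = 5/18 + 10/9 + 25/36 + 5/6 + 35/36 + 8/9 + 7/4
 = 235/36

6.528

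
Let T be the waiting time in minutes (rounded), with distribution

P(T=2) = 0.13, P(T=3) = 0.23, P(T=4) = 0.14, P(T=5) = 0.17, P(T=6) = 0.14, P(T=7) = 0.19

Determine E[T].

4.53

E[T] = Σ t·P(T=t)
 = 2·0.13 + 3·0.23 + 4·0.14 + 5·0.17 + 6·0.14 + 7·0.19
 = 0.26 + 0.69 + 0.56 + 0.85 + 0.84 + 1.33
 = 4.53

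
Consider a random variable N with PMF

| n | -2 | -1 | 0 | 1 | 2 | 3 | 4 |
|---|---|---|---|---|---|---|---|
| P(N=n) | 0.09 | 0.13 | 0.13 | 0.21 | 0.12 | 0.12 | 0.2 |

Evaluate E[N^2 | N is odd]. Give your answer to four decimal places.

P(N is odd) = 0.13 + 0.21 + 0.12 = 0.46.
E[N^2 | N is odd] = [1·0.13 + 1·0.21 + 9·0.12] / 0.46
 = 1.42 / 0.46
 = 71/23

3.0870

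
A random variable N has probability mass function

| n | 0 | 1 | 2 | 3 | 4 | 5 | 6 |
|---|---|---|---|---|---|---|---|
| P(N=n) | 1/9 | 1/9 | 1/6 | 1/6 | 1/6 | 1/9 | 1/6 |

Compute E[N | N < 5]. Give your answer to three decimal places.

P(N < 5) = 1/9 + 1/9 + 1/6 + 1/6 + 1/6 = 13/18.
E[N | N < 5] = [0·1/9 + 1·1/9 + 2·1/6 + 3·1/6 + 4·1/6] / (13/18)
 = 29/18 / (13/18)
 = 29/13

2.231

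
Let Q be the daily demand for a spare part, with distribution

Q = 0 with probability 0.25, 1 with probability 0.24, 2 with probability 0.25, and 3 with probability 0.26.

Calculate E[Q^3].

9.26

E[Q^3] = Σ q^3·P(Q=q)
 = 0·0.25 + 1·0.24 + 8·0.25 + 27·0.26
 = 0 + 0.24 + 2 + 7.02
 = 9.26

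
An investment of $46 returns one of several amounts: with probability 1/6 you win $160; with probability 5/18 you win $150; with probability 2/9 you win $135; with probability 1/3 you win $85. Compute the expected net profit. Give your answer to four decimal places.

80.6667

E[payout] = 160·1/6 + 150·5/18 + 135·2/9 + 85·1/3
 = 80/3 + 125/3 + 30 + 85/3
 = 380/3
Net = 380/3 - 46 = 242/3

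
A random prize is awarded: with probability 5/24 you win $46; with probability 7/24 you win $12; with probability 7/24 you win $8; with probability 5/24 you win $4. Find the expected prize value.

16.25

E[payout] = 46·5/24 + 12·7/24 + 8·7/24 + 4·5/24
 = 115/12 + 7/2 + 7/3 + 5/6
 = 65/4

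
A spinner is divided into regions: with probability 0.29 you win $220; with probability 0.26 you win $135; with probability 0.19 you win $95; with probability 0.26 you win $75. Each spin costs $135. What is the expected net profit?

E[payout] = 220·0.29 + 135·0.26 + 95·0.19 + 75·0.26
 = 63.8 + 35.1 + 18.05 + 19.5
 = 136.45
Net = 136.45 - 135 = 1.45

1.45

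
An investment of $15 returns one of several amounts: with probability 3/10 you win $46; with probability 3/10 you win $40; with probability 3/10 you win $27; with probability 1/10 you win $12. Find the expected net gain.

E[payout] = 46·3/10 + 40·3/10 + 27·3/10 + 12·1/10
 = 69/5 + 12 + 81/10 + 6/5
 = 351/10
Net = 351/10 - 15 = 201/10

20.1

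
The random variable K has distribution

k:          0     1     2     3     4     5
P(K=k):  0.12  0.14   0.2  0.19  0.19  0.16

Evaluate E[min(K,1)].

0.88

E[min(K,1)] = Σ min(k,1)·P(K=k)
 = 0·0.12 + 1·0.14 + 1·0.2 + 1·0.19 + 1·0.19 + 1·0.16
 = 0 + 0.14 + 0.2 + 0.19 + 0.19 + 0.16
 = 0.88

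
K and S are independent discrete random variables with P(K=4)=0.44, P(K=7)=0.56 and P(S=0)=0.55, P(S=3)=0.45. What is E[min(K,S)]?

1.35

E[min(K,S)] = Σ_k Σ_s min(k,s) · P(K=k)P(S=s)
 = 0·0.242 + 3·0.198 + 0·0.308 + 3·0.252
 = 0 + 0.594 + 0 + 0.756
 = 1.35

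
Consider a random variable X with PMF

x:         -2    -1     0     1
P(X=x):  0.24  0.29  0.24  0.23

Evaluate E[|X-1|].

E[|X-1|] = Σ |x-1|·P(X=x)
 = 3·0.24 + 2·0.29 + 1·0.24 + 0·0.23
 = 0.72 + 0.58 + 0.24 + 0
 = 1.54

1.54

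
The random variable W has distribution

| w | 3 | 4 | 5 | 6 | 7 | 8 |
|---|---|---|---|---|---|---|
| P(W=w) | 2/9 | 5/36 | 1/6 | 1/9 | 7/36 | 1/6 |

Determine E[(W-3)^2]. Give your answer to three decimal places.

9.083

E[(W-3)^2] = Σ (w-3)^2·P(W=w)
 = 0·2/9 + 1·5/36 + 4·1/6 + 9·1/9 + 16·7/36 + 25·1/6
 = 0 + 5/36 + 2/3 + 1 + 28/9 + 25/6
 = 109/12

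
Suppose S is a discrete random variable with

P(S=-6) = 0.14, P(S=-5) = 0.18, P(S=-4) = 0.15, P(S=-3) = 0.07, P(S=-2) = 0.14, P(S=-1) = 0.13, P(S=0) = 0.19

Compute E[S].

-2.96

E[S] = Σ s·P(S=s)
 = (-6)·0.14 + (-5)·0.18 + (-4)·0.15 + (-3)·0.07 + (-2)·0.14 + (-1)·0.13 + 0·0.19
 = (-0.84) + (-0.9) + (-0.6) + (-0.21) + (-0.28) + (-0.13) + 0
 = -2.96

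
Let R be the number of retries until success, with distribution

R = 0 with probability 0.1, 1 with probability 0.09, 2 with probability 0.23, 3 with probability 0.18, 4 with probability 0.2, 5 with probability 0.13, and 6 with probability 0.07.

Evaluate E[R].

2.96

E[R] = Σ r·P(R=r)
 = 0·0.1 + 1·0.09 + 2·0.23 + 3·0.18 + 4·0.2 + 5·0.13 + 6·0.07
 = 0 + 0.09 + 0.46 + 0.54 + 0.8 + 0.65 + 0.42
 = 2.96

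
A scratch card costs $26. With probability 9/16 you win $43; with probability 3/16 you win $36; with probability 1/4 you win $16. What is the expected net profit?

8.9375

E[payout] = 43·9/16 + 36·3/16 + 16·1/4
 = 387/16 + 27/4 + 4
 = 559/16
Net = 559/16 - 26 = 143/16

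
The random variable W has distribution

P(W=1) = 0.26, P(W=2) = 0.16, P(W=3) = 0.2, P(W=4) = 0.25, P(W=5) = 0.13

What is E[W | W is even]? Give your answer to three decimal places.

3.220

P(W is even) = 0.16 + 0.25 = 0.41.
E[W | W is even] = [2·0.16 + 4·0.25] / 0.41
 = 1.32 / 0.41
 = 132/41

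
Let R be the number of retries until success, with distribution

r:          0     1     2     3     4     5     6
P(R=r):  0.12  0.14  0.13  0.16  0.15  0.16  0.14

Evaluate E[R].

3.12

E[R] = Σ r·P(R=r)
 = 0·0.12 + 1·0.14 + 2·0.13 + 3·0.16 + 4·0.15 + 5·0.16 + 6·0.14
 = 0 + 0.14 + 0.26 + 0.48 + 0.6 + 0.8 + 0.84
 = 3.12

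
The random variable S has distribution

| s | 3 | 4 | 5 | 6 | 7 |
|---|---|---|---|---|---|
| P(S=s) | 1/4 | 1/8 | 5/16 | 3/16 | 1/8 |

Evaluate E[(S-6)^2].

E[(S-6)^2] = Σ (s-6)^2·P(S=s)
 = 9·1/4 + 4·1/8 + 1·5/16 + 0·3/16 + 1·1/8
 = 9/4 + 1/2 + 5/16 + 0 + 1/8
 = 51/16

3.1875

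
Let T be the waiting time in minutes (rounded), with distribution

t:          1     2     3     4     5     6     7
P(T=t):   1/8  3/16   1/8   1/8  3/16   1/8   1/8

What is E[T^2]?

19.3125

E[T^2] = Σ t^2·P(T=t)
 = 1·1/8 + 4·3/16 + 9·1/8 + 16·1/8 + 25·3/16 + 36·1/8 + 49·1/8
 = 1/8 + 3/4 + 9/8 + 2 + 75/16 + 9/2 + 49/8
 = 309/16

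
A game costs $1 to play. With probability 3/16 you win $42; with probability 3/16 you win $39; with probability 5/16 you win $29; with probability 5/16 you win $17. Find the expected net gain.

E[payout] = 42·3/16 + 39·3/16 + 29·5/16 + 17·5/16
 = 63/8 + 117/16 + 145/16 + 85/16
 = 473/16
Net = 473/16 - 1 = 457/16

28.5625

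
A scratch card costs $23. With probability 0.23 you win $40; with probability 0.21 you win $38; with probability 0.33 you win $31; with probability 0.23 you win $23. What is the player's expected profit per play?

E[payout] = 40·0.23 + 38·0.21 + 31·0.33 + 23·0.23
 = 9.2 + 7.98 + 10.23 + 5.29
 = 32.7
Net = 32.7 - 23 = 9.7

9.7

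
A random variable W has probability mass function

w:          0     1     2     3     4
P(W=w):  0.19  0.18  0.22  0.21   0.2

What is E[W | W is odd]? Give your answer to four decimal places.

P(W is odd) = 0.18 + 0.21 = 0.39.
E[W | W is odd] = [1·0.18 + 3·0.21] / 0.39
 = 0.81 / 0.39
 = 27/13

2.0769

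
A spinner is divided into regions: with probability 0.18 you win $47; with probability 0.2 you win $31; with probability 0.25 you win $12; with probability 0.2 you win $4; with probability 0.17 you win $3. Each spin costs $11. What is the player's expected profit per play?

7.97

E[payout] = 47·0.18 + 31·0.2 + 12·0.25 + 4·0.2 + 3·0.17
 = 8.46 + 6.2 + 3 + 0.8 + 0.51
 = 18.97
Net = 18.97 - 11 = 7.97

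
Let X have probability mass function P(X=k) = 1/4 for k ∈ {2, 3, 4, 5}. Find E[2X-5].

E[2X-5] = Σ (2x-5)·P(X=x)
 = (-1)·1/4 + 1·1/4 + 3·1/4 + 5·1/4
 = (-1/4) + 1/4 + 3/4 + 5/4
 = 2

2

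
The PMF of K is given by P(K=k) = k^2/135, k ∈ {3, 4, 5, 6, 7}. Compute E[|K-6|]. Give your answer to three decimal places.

E[|K-6|] = Σ |k-6|·P(K=k)
 = 3·1/15 + 2·16/135 + 1·5/27 + 0·4/15 + 1·49/135
 = 1/5 + 32/135 + 5/27 + 0 + 49/135
 = 133/135

0.985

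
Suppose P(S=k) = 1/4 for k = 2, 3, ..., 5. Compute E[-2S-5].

E[-2S-5] = Σ (-2s-5)·P(S=s)
 = (-9)·1/4 + (-11)·1/4 + (-13)·1/4 + (-15)·1/4
 = (-9/4) + (-11/4) + (-13/4) + (-15/4)
 = -12

-12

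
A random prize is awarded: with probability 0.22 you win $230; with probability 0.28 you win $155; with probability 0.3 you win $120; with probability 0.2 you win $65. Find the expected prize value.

E[payout] = 230·0.22 + 155·0.28 + 120·0.3 + 65·0.2
 = 50.6 + 43.4 + 36 + 13
 = 143

143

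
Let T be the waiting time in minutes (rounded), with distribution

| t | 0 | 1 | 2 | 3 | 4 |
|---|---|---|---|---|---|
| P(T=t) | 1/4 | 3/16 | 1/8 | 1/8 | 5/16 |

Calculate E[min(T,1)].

E[min(T,1)] = Σ min(t,1)·P(T=t)
 = 0·1/4 + 1·3/16 + 1·1/8 + 1·1/8 + 1·5/16
 = 0 + 3/16 + 1/8 + 1/8 + 5/16
 = 3/4

0.75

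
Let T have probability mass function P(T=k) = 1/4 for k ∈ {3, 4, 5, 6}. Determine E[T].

4.5

E[T] = Σ t·P(T=t)
 = 3·1/4 + 4·1/4 + 5·1/4 + 6·1/4
 = 3/4 + 1 + 5/4 + 3/2
 = 9/2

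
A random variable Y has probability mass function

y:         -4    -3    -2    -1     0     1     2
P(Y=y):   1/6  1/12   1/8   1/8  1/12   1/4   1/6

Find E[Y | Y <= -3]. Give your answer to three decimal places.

-3.667

P(Y <= -3) = 1/6 + 1/12 = 1/4.
E[Y | Y <= -3] = [(-4)·1/6 + (-3)·1/12] / (1/4)
 = -11/12 / (1/4)
 = -11/3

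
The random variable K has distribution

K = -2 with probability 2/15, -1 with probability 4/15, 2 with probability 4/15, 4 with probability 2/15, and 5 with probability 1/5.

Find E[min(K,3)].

1

E[min(K,3)] = Σ min(k,3)·P(K=k)
 = (-2)·2/15 + (-1)·4/15 + 2·4/15 + 3·2/15 + 3·1/5
 = (-4/15) + (-4/15) + 8/15 + 2/5 + 3/5
 = 1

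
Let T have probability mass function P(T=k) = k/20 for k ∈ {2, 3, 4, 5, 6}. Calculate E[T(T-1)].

E[T(T-1)] = Σ t(t-1)·P(T=t)
 = 2·1/10 + 6·3/20 + 12·1/5 + 20·1/4 + 30·3/10
 = 1/5 + 9/10 + 12/5 + 5 + 9
 = 35/2

17.5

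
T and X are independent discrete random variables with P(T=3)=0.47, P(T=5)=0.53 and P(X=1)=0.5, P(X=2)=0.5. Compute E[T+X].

E[T+X] = Σ_t Σ_x (t+x) · P(T=t)P(X=x)
 = 4·0.235 + 5·0.235 + 6·0.265 + 7·0.265
 = 0.94 + 1.175 + 1.59 + 1.855
 = 5.56

5.56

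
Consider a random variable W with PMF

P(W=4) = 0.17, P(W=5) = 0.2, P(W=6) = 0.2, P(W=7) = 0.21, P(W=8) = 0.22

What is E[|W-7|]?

1.33

E[|W-7|] = Σ |w-7|·P(W=w)
 = 3·0.17 + 2·0.2 + 1·0.2 + 0·0.21 + 1·0.22
 = 0.51 + 0.4 + 0.2 + 0 + 0.22
 = 1.33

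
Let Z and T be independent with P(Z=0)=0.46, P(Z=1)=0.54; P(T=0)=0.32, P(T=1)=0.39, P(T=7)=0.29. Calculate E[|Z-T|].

E[|Z-T|] = Σ_z Σ_t |z-t| · P(Z=z)P(T=t)
 = 0·0.1472 + 1·0.1794 + 7·0.1334 + 1·0.1728 + 0·0.2106 + 6·0.1566
 = 0 + 0.1794 + 0.9338 + 0.1728 + 0 + 0.9396
 = 2.2256

2.2256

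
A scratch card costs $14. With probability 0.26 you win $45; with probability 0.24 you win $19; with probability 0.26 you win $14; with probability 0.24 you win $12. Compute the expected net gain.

8.78

E[payout] = 45·0.26 + 19·0.24 + 14·0.26 + 12·0.24
 = 11.7 + 4.56 + 3.64 + 2.88
 = 22.78
Net = 22.78 - 14 = 8.78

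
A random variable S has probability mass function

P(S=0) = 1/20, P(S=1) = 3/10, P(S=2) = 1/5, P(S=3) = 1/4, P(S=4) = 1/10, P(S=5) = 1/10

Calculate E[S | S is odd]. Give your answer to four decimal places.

2.3846

P(S is odd) = 3/10 + 1/4 + 1/10 = 13/20.
E[S | S is odd] = [1·3/10 + 3·1/4 + 5·1/10] / (13/20)
 = 31/20 / (13/20)
 = 31/13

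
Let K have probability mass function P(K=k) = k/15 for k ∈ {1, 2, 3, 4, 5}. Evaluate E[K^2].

15

E[K^2] = Σ k^2·P(K=k)
 = 1·1/15 + 4·2/15 + 9·1/5 + 16·4/15 + 25·1/3
 = 1/15 + 8/15 + 9/5 + 64/15 + 25/3
 = 15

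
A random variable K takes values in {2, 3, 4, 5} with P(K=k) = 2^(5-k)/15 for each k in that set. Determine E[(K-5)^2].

6

E[(K-5)^2] = Σ (k-5)^2·P(K=k)
 = 9·8/15 + 4·4/15 + 1·2/15 + 0·1/15
 = 24/5 + 16/15 + 2/15 + 0
 = 6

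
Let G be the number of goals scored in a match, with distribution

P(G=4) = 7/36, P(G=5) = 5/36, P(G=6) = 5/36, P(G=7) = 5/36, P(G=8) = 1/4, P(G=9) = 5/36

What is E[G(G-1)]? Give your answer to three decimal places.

39.111

E[G(G-1)] = Σ g(g-1)·P(G=g)
 = 12·7/36 + 20·5/36 + 30·5/36 + 42·5/36 + 56·1/4 + 72·5/36
 = 7/3 + 25/9 + 25/6 + 35/6 + 14 + 10
 = 352/9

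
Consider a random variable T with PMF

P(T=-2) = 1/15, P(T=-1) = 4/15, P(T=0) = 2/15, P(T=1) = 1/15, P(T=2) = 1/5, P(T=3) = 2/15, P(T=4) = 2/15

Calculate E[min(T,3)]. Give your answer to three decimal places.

0.867

E[min(T,3)] = Σ min(t,3)·P(T=t)
 = (-2)·1/15 + (-1)·4/15 + 0·2/15 + 1·1/15 + 2·1/5 + 3·2/15 + 3·2/15
 = (-2/15) + (-4/15) + 0 + 1/15 + 2/5 + 2/5 + 2/5
 = 13/15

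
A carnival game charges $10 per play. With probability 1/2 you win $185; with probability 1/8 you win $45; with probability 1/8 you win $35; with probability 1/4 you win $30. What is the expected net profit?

E[payout] = 185·1/2 + 45·1/8 + 35·1/8 + 30·1/4
 = 185/2 + 45/8 + 35/8 + 15/2
 = 110
Net = 110 - 10 = 100

100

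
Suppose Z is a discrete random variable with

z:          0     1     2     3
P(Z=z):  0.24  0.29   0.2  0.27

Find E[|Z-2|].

E[|Z-2|] = Σ |z-2|·P(Z=z)
 = 2·0.24 + 1·0.29 + 0·0.2 + 1·0.27
 = 0.48 + 0.29 + 0 + 0.27
 = 1.04

1.04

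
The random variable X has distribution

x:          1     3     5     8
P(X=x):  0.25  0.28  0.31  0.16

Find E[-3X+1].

E[-3X+1] = Σ (-3x+1)·P(X=x)
 = (-2)·0.25 + (-8)·0.28 + (-14)·0.31 + (-23)·0.16
 = (-0.5) + (-2.24) + (-4.34) + (-3.68)
 = -10.76

-10.76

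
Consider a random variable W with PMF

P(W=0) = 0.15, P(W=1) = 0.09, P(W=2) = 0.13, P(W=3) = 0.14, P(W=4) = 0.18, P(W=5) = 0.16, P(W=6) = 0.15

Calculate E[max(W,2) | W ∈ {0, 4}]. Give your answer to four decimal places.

3.0909

P(W ∈ {0, 4}) = 0.15 + 0.18 = 0.33.
E[max(W,2) | W ∈ {0, 4}] = [2·0.15 + 4·0.18] / 0.33
 = 1.02 / 0.33
 = 34/11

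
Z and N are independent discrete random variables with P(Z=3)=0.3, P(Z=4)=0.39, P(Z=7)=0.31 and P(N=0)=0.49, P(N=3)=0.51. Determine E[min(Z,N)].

E[min(Z,N)] = Σ_z Σ_n min(z,n) · P(Z=z)P(N=n)
 = 0·0.147 + 3·0.153 + 0·0.1911 + 3·0.1989 + 0·0.1519 + 3·0.1581
 = 0 + 0.459 + 0 + 0.5967 + 0 + 0.4743
 = 1.53

1.53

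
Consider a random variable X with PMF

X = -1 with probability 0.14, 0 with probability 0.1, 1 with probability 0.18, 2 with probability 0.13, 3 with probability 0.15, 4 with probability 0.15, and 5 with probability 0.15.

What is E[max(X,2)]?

E[max(X,2)] = Σ max(x,2)·P(X=x)
 = 2·0.14 + 2·0.1 + 2·0.18 + 2·0.13 + 3·0.15 + 4·0.15 + 5·0.15
 = 0.28 + 0.2 + 0.36 + 0.26 + 0.45 + 0.6 + 0.75
 = 2.9

2.9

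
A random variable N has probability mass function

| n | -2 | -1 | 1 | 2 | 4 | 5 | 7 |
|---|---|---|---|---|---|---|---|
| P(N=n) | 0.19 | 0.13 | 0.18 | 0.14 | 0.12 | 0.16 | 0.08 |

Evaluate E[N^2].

E[N^2] = Σ n^2·P(N=n)
 = 4·0.19 + 1·0.13 + 1·0.18 + 4·0.14 + 16·0.12 + 25·0.16 + 49·0.08
 = 0.76 + 0.13 + 0.18 + 0.56 + 1.92 + 4 + 3.92
 = 11.47

11.47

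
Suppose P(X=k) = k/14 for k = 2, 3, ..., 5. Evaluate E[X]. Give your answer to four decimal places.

E[X] = Σ x·P(X=x)
 = 2·1/7 + 3·3/14 + 4·2/7 + 5·5/14
 = 2/7 + 9/14 + 8/7 + 25/14
 = 27/7

3.8571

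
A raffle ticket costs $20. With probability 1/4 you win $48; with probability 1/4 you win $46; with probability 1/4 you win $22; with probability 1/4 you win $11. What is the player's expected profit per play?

E[payout] = 48·1/4 + 46·1/4 + 22·1/4 + 11·1/4
 = 12 + 23/2 + 11/2 + 11/4
 = 127/4
Net = 127/4 - 20 = 47/4

11.75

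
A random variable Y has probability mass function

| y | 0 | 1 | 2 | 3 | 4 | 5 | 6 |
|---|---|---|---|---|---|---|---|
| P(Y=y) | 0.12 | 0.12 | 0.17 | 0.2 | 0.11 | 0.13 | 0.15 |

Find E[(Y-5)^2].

E[(Y-5)^2] = Σ (y-5)^2·P(Y=y)
 = 25·0.12 + 16·0.12 + 9·0.17 + 4·0.2 + 1·0.11 + 0·0.13 + 1·0.15
 = 3 + 1.92 + 1.53 + 0.8 + 0.11 + 0 + 0.15
 = 7.51

7.51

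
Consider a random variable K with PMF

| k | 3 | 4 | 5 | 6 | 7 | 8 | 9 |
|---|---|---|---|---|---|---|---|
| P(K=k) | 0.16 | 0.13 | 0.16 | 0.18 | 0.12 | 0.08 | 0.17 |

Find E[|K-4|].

2.21

E[|K-4|] = Σ |k-4|·P(K=k)
 = 1·0.16 + 0·0.13 + 1·0.16 + 2·0.18 + 3·0.12 + 4·0.08 + 5·0.17
 = 0.16 + 0 + 0.16 + 0.36 + 0.36 + 0.32 + 0.85
 = 2.21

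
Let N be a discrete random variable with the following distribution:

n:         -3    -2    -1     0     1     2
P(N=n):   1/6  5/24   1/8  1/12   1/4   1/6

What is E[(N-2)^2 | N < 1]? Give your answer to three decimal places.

P(N < 1) = 1/6 + 5/24 + 1/8 + 1/12 = 7/12.
E[(N-2)^2 | N < 1] = [25·1/6 + 16·5/24 + 9·1/8 + 4·1/12] / (7/12)
 = 215/24 / (7/12)
 = 215/14

15.357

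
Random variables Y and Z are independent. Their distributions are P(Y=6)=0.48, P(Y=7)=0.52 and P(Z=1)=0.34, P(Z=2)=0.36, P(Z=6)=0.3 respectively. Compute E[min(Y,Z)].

E[min(Y,Z)] = Σ_y Σ_z min(y,z) · P(Y=y)P(Z=z)
 = 1·0.1632 + 2·0.1728 + 6·0.144 + 1·0.1768 + 2·0.1872 + 6·0.156
 = 0.1632 + 0.3456 + 0.864 + 0.1768 + 0.3744 + 0.936
 = 2.86

2.86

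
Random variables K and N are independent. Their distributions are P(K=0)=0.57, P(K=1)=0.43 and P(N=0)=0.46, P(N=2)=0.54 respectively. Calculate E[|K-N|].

1.0456

E[|K-N|] = Σ_k Σ_n |k-n| · P(K=k)P(N=n)
 = 0·0.2622 + 2·0.3078 + 1·0.1978 + 1·0.2322
 = 0 + 0.6156 + 0.1978 + 0.2322
 = 1.0456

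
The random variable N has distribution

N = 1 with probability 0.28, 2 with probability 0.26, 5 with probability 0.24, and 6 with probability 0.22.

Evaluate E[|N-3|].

1.96

E[|N-3|] = Σ |n-3|·P(N=n)
 = 2·0.28 + 1·0.26 + 2·0.24 + 3·0.22
 = 0.56 + 0.26 + 0.48 + 0.66
 = 1.96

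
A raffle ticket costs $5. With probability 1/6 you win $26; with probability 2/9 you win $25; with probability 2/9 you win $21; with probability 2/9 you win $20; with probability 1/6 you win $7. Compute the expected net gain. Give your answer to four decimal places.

E[payout] = 26·1/6 + 25·2/9 + 21·2/9 + 20·2/9 + 7·1/6
 = 13/3 + 50/9 + 14/3 + 40/9 + 7/6
 = 121/6
Net = 121/6 - 5 = 91/6

15.1667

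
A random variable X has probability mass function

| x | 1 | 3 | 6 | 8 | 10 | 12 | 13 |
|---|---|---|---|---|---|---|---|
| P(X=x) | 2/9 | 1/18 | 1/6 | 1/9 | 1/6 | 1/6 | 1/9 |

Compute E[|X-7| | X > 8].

4.5

P(X > 8) = 1/6 + 1/6 + 1/9 = 4/9.
E[|X-7| | X > 8] = [3·1/6 + 5·1/6 + 6·1/9] / (4/9)
 = 2 / (4/9)
 = 9/2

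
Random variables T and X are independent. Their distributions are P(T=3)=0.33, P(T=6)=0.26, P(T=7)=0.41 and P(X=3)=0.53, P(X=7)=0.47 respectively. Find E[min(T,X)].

E[min(T,X)] = Σ_t Σ_x min(t,x) · P(T=t)P(X=x)
 = 3·0.1749 + 3·0.1551 + 3·0.1378 + 6·0.1222 + 3·0.2173 + 7·0.1927
 = 0.5247 + 0.4653 + 0.4134 + 0.7332 + 0.6519 + 1.3489
 = 4.1374

4.1374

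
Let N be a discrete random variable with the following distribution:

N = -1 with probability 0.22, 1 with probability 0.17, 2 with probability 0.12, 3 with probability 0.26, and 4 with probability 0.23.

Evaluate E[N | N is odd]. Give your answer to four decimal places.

P(N is odd) = 0.22 + 0.17 + 0.26 = 0.65.
E[N | N is odd] = [(-1)·0.22 + 1·0.17 + 3·0.26] / 0.65
 = 0.73 / 0.65
 = 73/65

1.1231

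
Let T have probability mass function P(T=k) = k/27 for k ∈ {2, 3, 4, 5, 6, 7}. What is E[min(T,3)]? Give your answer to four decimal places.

E[min(T,3)] = Σ min(t,3)·P(T=t)
 = 2·2/27 + 3·1/9 + 3·4/27 + 3·5/27 + 3·2/9 + 3·7/27
 = 4/27 + 1/3 + 4/9 + 5/9 + 2/3 + 7/9
 = 79/27

2.9259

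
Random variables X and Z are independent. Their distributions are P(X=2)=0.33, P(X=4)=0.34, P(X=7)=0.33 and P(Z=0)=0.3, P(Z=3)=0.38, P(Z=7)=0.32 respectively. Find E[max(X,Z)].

E[max(X,Z)] = Σ_x Σ_z max(x,z) · P(X=x)P(Z=z)
 = 2·0.099 + 3·0.1254 + 7·0.1056 + 4·0.102 + 4·0.1292 + 7·0.1088 + 7·0.099 + 7·0.1254 + 7·0.1056
 = 0.198 + 0.3762 + 0.7392 + 0.408 + 0.5168 + 0.7616 + 0.693 + 0.8778 + 0.7392
 = 5.3098

5.3098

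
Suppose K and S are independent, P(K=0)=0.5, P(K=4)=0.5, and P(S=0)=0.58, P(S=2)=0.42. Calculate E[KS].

1.68

E[KS] = Σ_k Σ_s ks · P(K=k)P(S=s)
 = 0·0.29 + 0·0.21 + 0·0.29 + 8·0.21
 = 0 + 0 + 0 + 1.68
 = 1.68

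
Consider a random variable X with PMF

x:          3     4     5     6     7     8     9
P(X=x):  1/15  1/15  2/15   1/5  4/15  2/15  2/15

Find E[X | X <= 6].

P(X <= 6) = 1/15 + 1/15 + 2/15 + 1/5 = 7/15.
E[X | X <= 6] = [3·1/15 + 4·1/15 + 5·2/15 + 6·1/5] / (7/15)
 = 7/3 / (7/15)
 = 5

5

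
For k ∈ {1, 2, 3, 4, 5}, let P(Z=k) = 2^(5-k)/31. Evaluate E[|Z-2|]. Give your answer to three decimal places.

E[|Z-2|] = Σ |z-2|·P(Z=z)
 = 1·16/31 + 0·8/31 + 1·4/31 + 2·2/31 + 3·1/31
 = 16/31 + 0 + 4/31 + 4/31 + 3/31
 = 27/31

0.871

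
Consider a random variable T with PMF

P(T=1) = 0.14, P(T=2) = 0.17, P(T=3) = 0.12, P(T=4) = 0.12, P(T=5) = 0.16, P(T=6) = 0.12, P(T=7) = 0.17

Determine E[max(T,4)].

E[max(T,4)] = Σ max(t,4)·P(T=t)
 = 4·0.14 + 4·0.17 + 4·0.12 + 4·0.12 + 5·0.16 + 6·0.12 + 7·0.17
 = 0.56 + 0.68 + 0.48 + 0.48 + 0.8 + 0.72 + 1.19
 = 4.91

4.91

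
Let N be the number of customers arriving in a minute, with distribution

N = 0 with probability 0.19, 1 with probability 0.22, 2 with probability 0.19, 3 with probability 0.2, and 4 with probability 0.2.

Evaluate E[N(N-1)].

3.98

E[N(N-1)] = Σ n(n-1)·P(N=n)
 = 0·0.19 + 0·0.22 + 2·0.19 + 6·0.2 + 12·0.2
 = 0 + 0 + 0.38 + 1.2 + 2.4
 = 3.98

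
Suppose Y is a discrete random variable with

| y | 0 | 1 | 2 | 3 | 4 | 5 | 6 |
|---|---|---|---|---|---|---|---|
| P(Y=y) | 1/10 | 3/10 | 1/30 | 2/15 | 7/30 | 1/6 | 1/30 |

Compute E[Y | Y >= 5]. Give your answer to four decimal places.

P(Y >= 5) = 1/6 + 1/30 = 1/5.
E[Y | Y >= 5] = [5·1/6 + 6·1/30] / (1/5)
 = 31/30 / (1/5)
 = 31/6

5.1667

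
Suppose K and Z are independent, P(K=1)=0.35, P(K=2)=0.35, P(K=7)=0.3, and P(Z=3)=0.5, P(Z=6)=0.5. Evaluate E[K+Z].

E[K+Z] = Σ_k Σ_z (k+z) · P(K=k)P(Z=z)
 = 4·0.175 + 7·0.175 + 5·0.175 + 8·0.175 + 10·0.15 + 13·0.15
 = 0.7 + 1.225 + 0.875 + 1.4 + 1.5 + 1.95
 = 7.65

7.65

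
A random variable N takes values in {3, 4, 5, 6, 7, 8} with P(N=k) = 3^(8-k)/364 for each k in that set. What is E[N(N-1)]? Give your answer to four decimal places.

9.4011

E[N(N-1)] = Σ n(n-1)·P(N=n)
 = 6·243/364 + 12·81/364 + 20·27/364 + 30·9/364 + 42·3/364 + 56·1/364
 = 729/182 + 243/91 + 135/91 + 135/182 + 9/26 + 2/13
 = 1711/182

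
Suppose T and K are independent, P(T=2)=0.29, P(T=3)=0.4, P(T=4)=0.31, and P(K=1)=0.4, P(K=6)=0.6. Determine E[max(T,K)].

E[max(T,K)] = Σ_t Σ_k max(t,k) · P(T=t)P(K=k)
 = 2·0.116 + 6·0.174 + 3·0.16 + 6·0.24 + 4·0.124 + 6·0.186
 = 0.232 + 1.044 + 0.48 + 1.44 + 0.496 + 1.116
 = 4.808

4.808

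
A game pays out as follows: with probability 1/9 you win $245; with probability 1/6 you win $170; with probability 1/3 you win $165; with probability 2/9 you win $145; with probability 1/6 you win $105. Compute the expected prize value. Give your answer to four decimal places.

160.2778

E[payout] = 245·1/9 + 170·1/6 + 165·1/3 + 145·2/9 + 105·1/6
 = 245/9 + 85/3 + 55 + 290/9 + 35/2
 = 2885/18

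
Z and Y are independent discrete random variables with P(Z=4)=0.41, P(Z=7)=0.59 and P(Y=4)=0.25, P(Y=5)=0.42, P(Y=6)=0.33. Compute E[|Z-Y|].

1.5756

E[|Z-Y|] = Σ_z Σ_y |z-y| · P(Z=z)P(Y=y)
 = 0·0.1025 + 1·0.1722 + 2·0.1353 + 3·0.1475 + 2·0.2478 + 1·0.1947
 = 0 + 0.1722 + 0.2706 + 0.4425 + 0.4956 + 0.1947
 = 1.5756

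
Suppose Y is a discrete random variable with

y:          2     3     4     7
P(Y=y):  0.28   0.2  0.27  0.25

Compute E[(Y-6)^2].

7.61

E[(Y-6)^2] = Σ (y-6)^2·P(Y=y)
 = 16·0.28 + 9·0.2 + 4·0.27 + 1·0.25
 = 4.48 + 1.8 + 1.08 + 0.25
 = 7.61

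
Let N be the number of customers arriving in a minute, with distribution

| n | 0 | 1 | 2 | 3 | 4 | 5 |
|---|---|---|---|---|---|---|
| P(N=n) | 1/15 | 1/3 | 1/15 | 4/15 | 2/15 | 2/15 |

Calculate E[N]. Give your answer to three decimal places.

E[N] = Σ n·P(N=n)
 = 0·1/15 + 1·1/3 + 2·1/15 + 3·4/15 + 4·2/15 + 5·2/15
 = 0 + 1/3 + 2/15 + 4/5 + 8/15 + 2/3
 = 37/15

2.467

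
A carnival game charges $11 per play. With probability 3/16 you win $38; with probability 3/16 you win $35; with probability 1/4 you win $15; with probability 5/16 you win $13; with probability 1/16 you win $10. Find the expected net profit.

11.125

E[payout] = 38·3/16 + 35·3/16 + 15·1/4 + 13·5/16 + 10·1/16
 = 57/8 + 105/16 + 15/4 + 65/16 + 5/8
 = 177/8
Net = 177/8 - 11 = 89/8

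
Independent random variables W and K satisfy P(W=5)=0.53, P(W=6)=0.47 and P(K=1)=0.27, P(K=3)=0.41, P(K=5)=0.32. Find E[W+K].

E[W+K] = Σ_w Σ_k (w+k) · P(W=w)P(K=k)
 = 6·0.1431 + 8·0.2173 + 10·0.1696 + 7·0.1269 + 9·0.1927 + 11·0.1504
 = 0.8586 + 1.7384 + 1.696 + 0.8883 + 1.7343 + 1.6544
 = 8.57

8.57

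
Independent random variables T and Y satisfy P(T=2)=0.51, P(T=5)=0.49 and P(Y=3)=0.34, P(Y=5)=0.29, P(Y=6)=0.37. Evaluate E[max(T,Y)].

E[max(T,Y)] = Σ_t Σ_y max(t,y) · P(T=t)P(Y=y)
 = 3·0.1734 + 5·0.1479 + 6·0.1887 + 5·0.1666 + 5·0.1421 + 6·0.1813
 = 0.5202 + 0.7395 + 1.1322 + 0.833 + 0.7105 + 1.0878
 = 5.0232

5.0232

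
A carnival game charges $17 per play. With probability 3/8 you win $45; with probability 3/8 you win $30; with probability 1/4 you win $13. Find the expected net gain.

14.375

E[payout] = 45·3/8 + 30·3/8 + 13·1/4
 = 135/8 + 45/4 + 13/4
 = 251/8
Net = 251/8 - 17 = 115/8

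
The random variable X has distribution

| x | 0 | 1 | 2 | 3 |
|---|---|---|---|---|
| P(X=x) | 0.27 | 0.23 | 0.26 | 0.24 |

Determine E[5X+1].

8.35

E[5X+1] = Σ (5x+1)·P(X=x)
 = 1·0.27 + 6·0.23 + 11·0.26 + 16·0.24
 = 0.27 + 1.38 + 2.86 + 3.84
 = 8.35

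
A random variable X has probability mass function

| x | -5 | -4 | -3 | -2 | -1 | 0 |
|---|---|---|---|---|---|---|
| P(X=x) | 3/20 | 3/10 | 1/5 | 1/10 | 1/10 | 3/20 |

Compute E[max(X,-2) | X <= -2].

P(X <= -2) = 3/20 + 3/10 + 1/5 + 1/10 = 3/4.
E[max(X,-2) | X <= -2] = [(-2)·3/20 + (-2)·3/10 + (-2)·1/5 + (-2)·1/10] / (3/4)
 = -3/2 / (3/4)
 = -2

-2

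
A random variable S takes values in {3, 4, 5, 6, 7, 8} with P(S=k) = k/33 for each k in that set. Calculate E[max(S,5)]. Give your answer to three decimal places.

E[max(S,5)] = Σ max(s,5)·P(S=s)
 = 5·1/11 + 5·4/33 + 5·5/33 + 6·2/11 + 7·7/33 + 8·8/33
 = 5/11 + 20/33 + 25/33 + 12/11 + 49/33 + 64/33
 = 19/3

6.333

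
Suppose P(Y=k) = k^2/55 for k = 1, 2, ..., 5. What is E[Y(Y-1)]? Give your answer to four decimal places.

E[Y(Y-1)] = Σ y(y-1)·P(Y=y)
 = 0·1/55 + 2·4/55 + 6·9/55 + 12·16/55 + 20·5/11
 = 0 + 8/55 + 54/55 + 192/55 + 100/11
 = 754/55

13.7091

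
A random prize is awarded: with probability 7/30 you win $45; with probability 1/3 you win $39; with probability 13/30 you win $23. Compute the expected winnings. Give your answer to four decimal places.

E[payout] = 45·7/30 + 39·1/3 + 23·13/30
 = 21/2 + 13 + 299/30
 = 502/15

33.4667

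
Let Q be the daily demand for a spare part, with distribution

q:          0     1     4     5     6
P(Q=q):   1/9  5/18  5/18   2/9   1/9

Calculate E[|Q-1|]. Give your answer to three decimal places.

2.389

E[|Q-1|] = Σ |q-1|·P(Q=q)
 = 1·1/9 + 0·5/18 + 3·5/18 + 4·2/9 + 5·1/9
 = 1/9 + 0 + 5/6 + 8/9 + 5/9
 = 43/18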